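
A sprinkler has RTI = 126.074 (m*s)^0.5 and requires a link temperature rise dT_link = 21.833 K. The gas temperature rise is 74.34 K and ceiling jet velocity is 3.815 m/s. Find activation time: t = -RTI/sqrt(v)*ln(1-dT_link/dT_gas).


dT_link/dT_gas = 0.29369
ln(1 - 0.29369) = -0.34770
t = -126.074 / sqrt(3.815) * -0.34770 = 22.443 s

22.443 s


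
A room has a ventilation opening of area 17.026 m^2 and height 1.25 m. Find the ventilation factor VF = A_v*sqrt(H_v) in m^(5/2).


sqrt(H_v) = 1.1180
VF = 17.026 * 1.1180 = 19.036 m^(5/2)

19.036 m^(5/2)


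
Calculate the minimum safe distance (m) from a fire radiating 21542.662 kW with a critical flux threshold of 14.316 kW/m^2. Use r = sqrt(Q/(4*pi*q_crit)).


4*pi*q_crit = 179.90
Q/(4*pi*q_crit) = 119.75
r = sqrt(119.75) = 10.943 m

10.943 m


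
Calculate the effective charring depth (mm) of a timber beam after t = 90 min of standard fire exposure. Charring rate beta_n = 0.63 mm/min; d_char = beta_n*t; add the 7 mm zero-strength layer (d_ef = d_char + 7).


d_char = 0.63 * 90 = 56.7 mm
d_ef = 56.7 + 1.0*7 = 63.7 mm

63.7 mm


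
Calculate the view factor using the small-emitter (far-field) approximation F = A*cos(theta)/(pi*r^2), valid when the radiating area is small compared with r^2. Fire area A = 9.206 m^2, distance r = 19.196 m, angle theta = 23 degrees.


cos(23 deg) = 0.92050
pi*r^2 = 1157.6
F = 9.206 * 0.92050 / 1157.6 = 0.0073202

0.0073202


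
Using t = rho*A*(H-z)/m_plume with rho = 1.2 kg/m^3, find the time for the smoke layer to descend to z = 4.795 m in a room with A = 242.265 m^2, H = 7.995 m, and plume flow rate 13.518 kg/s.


H - z = 3.2 m
t = 1.2 * 242.265 * 3.2 / 13.518 = 68.819 s

68.819 s


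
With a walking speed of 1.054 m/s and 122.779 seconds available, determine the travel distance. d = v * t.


d = 1.054 * 122.779 = 129.41 m

129.41 m


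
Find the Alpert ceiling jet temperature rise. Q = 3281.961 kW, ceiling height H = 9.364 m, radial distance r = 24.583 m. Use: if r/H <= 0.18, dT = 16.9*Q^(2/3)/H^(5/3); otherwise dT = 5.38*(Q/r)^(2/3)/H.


r/H = 24.583 / 9.364 = 2.6253
r/H > 0.18, so dT = 5.38*(Q/r)^(2/3)/H
Q/r = 133.51
(Q/r)^(2/3) = 26.122
dT = 5.38 * 26.122 / 9.364 = 15.008 K

15.008 K


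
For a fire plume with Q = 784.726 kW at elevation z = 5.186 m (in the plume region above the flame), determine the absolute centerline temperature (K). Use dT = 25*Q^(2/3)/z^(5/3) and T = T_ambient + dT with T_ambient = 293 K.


Q^(2/3) = 85.077
z^(5/3) = 15.538
dT = 25 * 85.077 / 15.538 = 136.89 K
T = 293 + 136.89 = 429.89 K

429.89 K


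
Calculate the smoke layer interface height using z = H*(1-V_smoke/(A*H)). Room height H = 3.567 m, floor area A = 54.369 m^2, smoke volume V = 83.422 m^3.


V/(A*H) = 0.43016
1 - 0.43016 = 0.56984
z = 3.567 * 0.56984 = 2.0326 m

2.0326 m


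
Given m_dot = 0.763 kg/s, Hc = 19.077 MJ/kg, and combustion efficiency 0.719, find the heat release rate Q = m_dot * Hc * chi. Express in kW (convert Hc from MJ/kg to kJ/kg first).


Hc = 19.077 MJ/kg = 19.077 * 1000 kJ/kg = 19077 kJ/kg
Q = 0.763 kg/s * 19077 kJ/kg * 0.719 = 10466 kW

10466 kW


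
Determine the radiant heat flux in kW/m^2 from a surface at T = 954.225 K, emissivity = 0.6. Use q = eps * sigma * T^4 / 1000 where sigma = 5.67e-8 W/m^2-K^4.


T^4 = 8.2909e+11
q = 0.6 * 5.67e-8 * 8.2909e+11 / 1000 = 28.206 kW/m^2

28.206 kW/m^2


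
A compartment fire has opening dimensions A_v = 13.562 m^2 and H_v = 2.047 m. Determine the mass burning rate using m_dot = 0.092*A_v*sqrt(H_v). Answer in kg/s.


sqrt(H_v) = 1.4307
m_dot = 0.092 * 13.562 * 1.4307 = 1.7851 kg/s

1.7851 kg/s


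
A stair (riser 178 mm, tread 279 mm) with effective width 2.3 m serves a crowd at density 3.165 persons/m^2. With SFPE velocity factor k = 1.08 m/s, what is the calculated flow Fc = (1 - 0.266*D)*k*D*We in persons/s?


1 - 0.266*D = 1 - 0.266*3.165 = 0.15811
Fs = 0.15811 * 1.08 * 3.165 = 0.54045 persons/(s*m)
Fc = 0.54045 * 2.3 = 1.2430 persons/s

1.2430 persons/s


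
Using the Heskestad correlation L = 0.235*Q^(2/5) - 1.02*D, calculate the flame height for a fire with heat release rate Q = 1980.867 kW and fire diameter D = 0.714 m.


Q^(2/5) = 20.833
0.235 * Q^(2/5) = 4.8956
1.02 * D = 0.72828
L = 4.1674 m

4.1674 m


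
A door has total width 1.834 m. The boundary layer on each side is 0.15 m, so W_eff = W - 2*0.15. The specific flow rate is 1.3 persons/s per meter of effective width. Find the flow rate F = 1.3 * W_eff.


W_eff = 1.834 - 0.30 = 1.534 m
F = 1.3 * 1.534 = 1.9942 persons/s

1.9942 persons/s


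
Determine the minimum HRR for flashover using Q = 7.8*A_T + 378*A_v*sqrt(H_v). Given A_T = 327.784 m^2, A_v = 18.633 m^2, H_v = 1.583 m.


7.8*A_T = 2556.7
sqrt(H_v) = 1.2582
378*A_v*sqrt(H_v) = 8861.7
Q = 2556.7 + 8861.7 = 11418 kW

11418 kW


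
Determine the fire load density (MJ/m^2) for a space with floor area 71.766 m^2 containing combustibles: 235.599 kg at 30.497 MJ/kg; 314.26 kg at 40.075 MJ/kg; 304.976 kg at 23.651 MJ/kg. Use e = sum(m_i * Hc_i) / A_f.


Total energy = 235.599*30.497 + 314.26*40.075 + 304.976*23.651
= 7185.063 + 12593.97 + 7212.987
= 26992.02 MJ
e = 26992.02 / 71.766 = 376.11 MJ/m^2

376.11 MJ/m^2


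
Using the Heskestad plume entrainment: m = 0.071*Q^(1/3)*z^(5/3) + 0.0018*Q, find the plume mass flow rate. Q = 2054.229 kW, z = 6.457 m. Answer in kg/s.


Q^(1/3) = 12.712
z^(5/3) = 22.390
First term = 0.071 * 12.712 * 22.390 = 20.208
Second term = 0.0018 * 2054.229 = 3.6976
m = 23.906 kg/s

23.906 kg/s


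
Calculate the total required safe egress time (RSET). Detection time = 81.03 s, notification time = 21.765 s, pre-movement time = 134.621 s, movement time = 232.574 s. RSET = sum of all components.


Total = 81.03 + 21.765 + 134.621 + 232.574 = 469.99 s

469.99 s


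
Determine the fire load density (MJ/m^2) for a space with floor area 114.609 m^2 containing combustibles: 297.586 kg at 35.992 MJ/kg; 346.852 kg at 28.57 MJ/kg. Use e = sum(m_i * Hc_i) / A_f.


Total energy = 297.586*35.992 + 346.852*28.57
= 10710.72 + 9909.562
= 20620.28 MJ
e = 20620.28 / 114.609 = 179.92 MJ/m^2

179.92 MJ/m^2


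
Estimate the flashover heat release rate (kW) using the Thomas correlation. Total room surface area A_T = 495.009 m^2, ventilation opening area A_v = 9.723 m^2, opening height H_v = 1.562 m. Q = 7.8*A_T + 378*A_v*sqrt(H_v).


7.8*A_T = 3861.1
sqrt(H_v) = 1.2498
378*A_v*sqrt(H_v) = 4593.4
Q = 3861.1 + 4593.4 = 8454.5 kW

8454.5 kW


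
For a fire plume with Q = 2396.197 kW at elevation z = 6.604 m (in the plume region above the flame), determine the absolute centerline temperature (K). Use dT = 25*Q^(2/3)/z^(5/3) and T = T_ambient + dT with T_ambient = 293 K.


Q^(2/3) = 179.07
z^(5/3) = 23.246
dT = 25 * 179.07 / 23.246 = 192.58 K
T = 293 + 192.58 = 485.58 K

485.58 K


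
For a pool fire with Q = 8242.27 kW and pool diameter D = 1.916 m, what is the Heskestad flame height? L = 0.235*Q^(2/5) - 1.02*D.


Q^(2/5) = 36.848
0.235 * Q^(2/5) = 8.6594
1.02 * D = 1.9543
L = 6.7051 m

6.7051 m


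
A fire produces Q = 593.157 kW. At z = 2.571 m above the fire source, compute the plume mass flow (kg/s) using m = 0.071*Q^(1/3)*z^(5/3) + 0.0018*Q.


Q^(1/3) = 8.4021
z^(5/3) = 4.8251
First term = 0.071 * 8.4021 * 4.8251 = 2.8784
Second term = 0.0018 * 593.157 = 1.0677
m = 3.9461 kg/s

3.9461 kg/s


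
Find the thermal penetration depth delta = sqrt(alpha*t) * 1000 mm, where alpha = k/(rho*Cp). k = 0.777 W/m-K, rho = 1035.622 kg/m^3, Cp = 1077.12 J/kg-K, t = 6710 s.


alpha = 0.777 / (1035.622 * 1077.12) = 6.9656e-07 m^2/s
alpha * t = 0.0046739
delta = sqrt(0.0046739) * 1000 = 68.366 mm

68.366 mm


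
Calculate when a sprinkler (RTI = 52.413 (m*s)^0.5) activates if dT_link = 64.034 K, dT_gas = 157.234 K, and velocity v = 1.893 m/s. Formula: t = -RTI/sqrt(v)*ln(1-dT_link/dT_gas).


dT_link/dT_gas = 0.40725
ln(1 - 0.40725) = -0.52299
t = -52.413 / sqrt(1.893) * -0.52299 = 19.923 s

19.923 s


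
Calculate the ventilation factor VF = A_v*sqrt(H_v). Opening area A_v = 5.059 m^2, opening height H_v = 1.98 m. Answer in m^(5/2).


sqrt(H_v) = 1.4071
VF = 5.059 * 1.4071 = 7.1186 m^(5/2)

7.1186 m^(5/2)


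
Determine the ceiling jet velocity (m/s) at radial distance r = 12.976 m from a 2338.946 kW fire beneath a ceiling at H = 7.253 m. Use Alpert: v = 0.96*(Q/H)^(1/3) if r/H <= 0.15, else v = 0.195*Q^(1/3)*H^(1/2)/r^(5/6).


r/H = 12.976 / 7.253 = 1.7891
r/H > 0.15, so v = 0.195*Q^(1/3)*H^(1/2)/r^(5/6)
Q^(1/3) = 13.274
H^(1/2) = 2.6931
r^(5/6) = 8.4648
v = 0.195 * 13.274 * 2.6931 / 8.4648 = 0.82354 m/s

0.82354 m/s


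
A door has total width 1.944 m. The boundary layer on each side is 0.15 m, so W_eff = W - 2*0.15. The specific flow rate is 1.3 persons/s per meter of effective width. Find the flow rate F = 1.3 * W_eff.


W_eff = 1.944 - 0.30 = 1.644 m
F = 1.3 * 1.644 = 2.1372 persons/s

2.1372 persons/s


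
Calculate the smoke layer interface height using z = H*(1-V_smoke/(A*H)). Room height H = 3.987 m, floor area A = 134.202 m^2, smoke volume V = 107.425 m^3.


V/(A*H) = 0.20077
1 - 0.20077 = 0.79923
z = 3.987 * 0.79923 = 3.1865 m

3.1865 m


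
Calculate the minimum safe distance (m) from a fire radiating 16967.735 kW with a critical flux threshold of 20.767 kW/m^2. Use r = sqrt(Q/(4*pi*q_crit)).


4*pi*q_crit = 260.97
Q/(4*pi*q_crit) = 65.019
r = sqrt(65.019) = 8.0634 m

8.0634 m


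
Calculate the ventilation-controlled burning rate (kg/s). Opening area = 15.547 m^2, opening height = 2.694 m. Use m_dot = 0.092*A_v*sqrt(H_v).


sqrt(H_v) = 1.6413
m_dot = 0.092 * 15.547 * 1.6413 = 2.3476 kg/s

2.3476 kg/s


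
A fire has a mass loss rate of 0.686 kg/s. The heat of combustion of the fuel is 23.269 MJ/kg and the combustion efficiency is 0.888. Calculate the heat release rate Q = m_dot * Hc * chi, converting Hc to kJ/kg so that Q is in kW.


Hc = 23.269 MJ/kg = 23.269 * 1000 kJ/kg = 23269 kJ/kg
Q = 0.686 kg/s * 23269 kJ/kg * 0.888 = 14175 kW

14175 kW


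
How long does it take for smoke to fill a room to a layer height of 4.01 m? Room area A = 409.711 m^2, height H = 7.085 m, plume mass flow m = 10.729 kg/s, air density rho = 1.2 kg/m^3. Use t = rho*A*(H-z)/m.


H - z = 3.075 m
t = 1.2 * 409.711 * 3.075 / 10.729 = 140.91 s

140.91 s


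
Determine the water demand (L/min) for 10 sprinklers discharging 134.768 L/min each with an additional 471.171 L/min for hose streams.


Sprinkler demand = 10 * 134.768 = 1347.68 L/min
Total = 1347.68 + 471.171 = 1818.851 L/min

1818.851 L/min


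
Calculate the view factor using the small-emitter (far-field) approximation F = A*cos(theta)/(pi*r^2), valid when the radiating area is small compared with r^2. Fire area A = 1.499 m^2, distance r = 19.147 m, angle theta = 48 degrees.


cos(48 deg) = 0.66913
pi*r^2 = 1151.7
F = 1.499 * 0.66913 / 1151.7 = 0.00087089

0.00087089


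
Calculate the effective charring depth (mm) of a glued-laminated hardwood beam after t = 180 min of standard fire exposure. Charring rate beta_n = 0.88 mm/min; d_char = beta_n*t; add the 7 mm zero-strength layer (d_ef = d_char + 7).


d_char = 0.88 * 180 = 158.4 mm
d_ef = 158.4 + 1.0*7 = 165.4 mm

165.4 mm


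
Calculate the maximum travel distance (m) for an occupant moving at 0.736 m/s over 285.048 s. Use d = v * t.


d = 0.736 * 285.048 = 209.80 m

209.80 m


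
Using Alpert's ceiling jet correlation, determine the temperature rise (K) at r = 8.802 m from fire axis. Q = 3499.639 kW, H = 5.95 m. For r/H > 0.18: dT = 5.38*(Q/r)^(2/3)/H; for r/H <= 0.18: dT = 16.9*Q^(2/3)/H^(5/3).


r/H = 8.802 / 5.95 = 1.4793
r/H > 0.18, so dT = 5.38*(Q/r)^(2/3)/H
Q/r = 397.60
(Q/r)^(2/3) = 54.071
dT = 5.38 * 54.071 / 5.95 = 48.891 K

48.891 K


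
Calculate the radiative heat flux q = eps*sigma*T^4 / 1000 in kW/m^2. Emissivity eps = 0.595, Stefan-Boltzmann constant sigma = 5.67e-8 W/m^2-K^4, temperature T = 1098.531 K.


T^4 = 1.4563e+12
q = 0.595 * 5.67e-8 * 1.4563e+12 / 1000 = 49.130 kW/m^2

49.130 kW/m^2


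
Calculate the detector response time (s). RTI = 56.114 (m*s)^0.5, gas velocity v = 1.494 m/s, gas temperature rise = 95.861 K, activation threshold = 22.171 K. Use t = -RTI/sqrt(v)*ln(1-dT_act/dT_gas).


dT_act/dT_gas = 0.23128
ln(1 - 0.23128) = -0.26303
t = -56.114 / sqrt(1.494) * -0.26303 = 12.075 s

12.075 s


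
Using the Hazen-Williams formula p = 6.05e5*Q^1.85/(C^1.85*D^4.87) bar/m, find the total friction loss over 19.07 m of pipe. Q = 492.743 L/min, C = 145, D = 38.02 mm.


Q^1.85 = 95796
C^1.85 = 9966.2
D^4.87 = 4.9506e+07
p/m = 0.11747 bar/m
p_total = 0.11747 * 19.07 = 2.2401 bar

2.2401 bar


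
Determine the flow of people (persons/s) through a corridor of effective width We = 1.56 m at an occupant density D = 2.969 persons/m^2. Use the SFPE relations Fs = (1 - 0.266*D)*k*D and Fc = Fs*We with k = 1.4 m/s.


1 - 0.266*D = 1 - 0.266*2.969 = 0.21025
Fs = 0.21025 * 1.4 * 2.969 = 0.87391 persons/(s*m)
Fc = 0.87391 * 1.56 = 1.3633 persons/s

1.3633 persons/s


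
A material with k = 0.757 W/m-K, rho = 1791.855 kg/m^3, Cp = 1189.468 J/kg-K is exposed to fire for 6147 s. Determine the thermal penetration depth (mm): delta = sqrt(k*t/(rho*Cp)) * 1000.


alpha = 0.757 / (1791.855 * 1189.468) = 3.5517e-07 m^2/s
alpha * t = 0.0021832
delta = sqrt(0.0021832) * 1000 = 46.725 mm

46.725 mm


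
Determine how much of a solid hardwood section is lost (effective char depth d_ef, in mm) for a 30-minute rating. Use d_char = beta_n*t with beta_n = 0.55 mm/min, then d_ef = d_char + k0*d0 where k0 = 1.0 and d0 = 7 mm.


d_char = 0.55 * 30 = 16.5 mm
d_ef = 16.5 + 1.0*7 = 23.5 mm

23.5 mm


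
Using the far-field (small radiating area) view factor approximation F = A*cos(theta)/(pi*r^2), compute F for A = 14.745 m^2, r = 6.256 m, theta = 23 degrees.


cos(23 deg) = 0.92050
pi*r^2 = 122.95
F = 14.745 * 0.92050 / 122.95 = 0.11039

0.11039


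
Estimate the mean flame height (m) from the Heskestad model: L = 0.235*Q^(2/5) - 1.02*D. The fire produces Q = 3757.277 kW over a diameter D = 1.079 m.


Q^(2/5) = 26.912
0.235 * Q^(2/5) = 6.3244
1.02 * D = 1.1006
L = 5.2238 m

5.2238 m


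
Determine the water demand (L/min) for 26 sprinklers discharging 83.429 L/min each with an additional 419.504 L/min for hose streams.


Sprinkler demand = 26 * 83.429 = 2169.154 L/min
Total = 2169.154 + 419.504 = 2588.658 L/min

2588.658 L/min


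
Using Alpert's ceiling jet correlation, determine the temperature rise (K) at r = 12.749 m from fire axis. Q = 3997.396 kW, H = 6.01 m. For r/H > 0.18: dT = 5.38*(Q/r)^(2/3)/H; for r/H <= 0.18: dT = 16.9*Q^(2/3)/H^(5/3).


r/H = 12.749 / 6.01 = 2.1213
r/H > 0.18, so dT = 5.38*(Q/r)^(2/3)/H
Q/r = 313.55
(Q/r)^(2/3) = 46.153
dT = 5.38 * 46.153 / 6.01 = 41.315 K

41.315 K


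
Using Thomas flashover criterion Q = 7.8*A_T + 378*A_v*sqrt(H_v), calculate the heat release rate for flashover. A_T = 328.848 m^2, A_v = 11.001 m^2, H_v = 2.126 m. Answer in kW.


7.8*A_T = 2565.0
sqrt(H_v) = 1.4581
378*A_v*sqrt(H_v) = 6063.3
Q = 2565.0 + 6063.3 = 8628.3 kW

8628.3 kW


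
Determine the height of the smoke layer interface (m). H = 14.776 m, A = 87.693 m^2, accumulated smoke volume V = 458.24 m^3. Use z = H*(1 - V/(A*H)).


V/(A*H) = 0.35365
1 - 0.35365 = 0.64635
z = 14.776 * 0.64635 = 9.5505 m

9.5505 m


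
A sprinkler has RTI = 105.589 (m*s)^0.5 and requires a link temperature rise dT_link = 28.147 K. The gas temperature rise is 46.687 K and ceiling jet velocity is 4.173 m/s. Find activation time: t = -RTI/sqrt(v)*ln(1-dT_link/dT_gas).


dT_link/dT_gas = 0.60289
ln(1 - 0.60289) = -0.92354
t = -105.589 / sqrt(4.173) * -0.92354 = 47.736 s

47.736 s


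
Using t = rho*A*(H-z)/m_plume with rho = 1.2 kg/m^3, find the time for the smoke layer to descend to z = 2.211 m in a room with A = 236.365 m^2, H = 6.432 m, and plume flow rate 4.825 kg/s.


H - z = 4.221 m
t = 1.2 * 236.365 * 4.221 / 4.825 = 248.13 s

248.13 s


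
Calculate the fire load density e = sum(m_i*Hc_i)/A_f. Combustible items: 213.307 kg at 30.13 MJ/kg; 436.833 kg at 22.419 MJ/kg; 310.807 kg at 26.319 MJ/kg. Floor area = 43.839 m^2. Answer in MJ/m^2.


Total energy = 213.307*30.13 + 436.833*22.419 + 310.807*26.319
= 6426.940 + 9793.359 + 8180.129
= 24400.43 MJ
e = 24400.43 / 43.839 = 556.59 MJ/m^2

556.59 MJ/m^2


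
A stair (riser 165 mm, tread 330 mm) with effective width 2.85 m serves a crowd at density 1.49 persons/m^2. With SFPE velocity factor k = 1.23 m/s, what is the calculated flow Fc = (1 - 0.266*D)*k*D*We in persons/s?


1 - 0.266*D = 1 - 0.266*1.49 = 0.60366
Fs = 0.60366 * 1.23 * 1.49 = 1.1063 persons/(s*m)
Fc = 1.1063 * 2.85 = 3.1530 persons/s

3.1530 persons/s


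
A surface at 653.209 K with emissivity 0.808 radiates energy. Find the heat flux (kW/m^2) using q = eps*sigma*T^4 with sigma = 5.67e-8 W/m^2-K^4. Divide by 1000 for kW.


T^4 = 1.8206e+11
q = 0.808 * 5.67e-8 * 1.8206e+11 / 1000 = 8.3407 kW/m^2

8.3407 kW/m^2


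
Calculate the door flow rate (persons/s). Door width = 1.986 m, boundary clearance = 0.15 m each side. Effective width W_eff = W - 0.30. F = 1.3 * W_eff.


W_eff = 1.986 - 0.30 = 1.686 m
F = 1.3 * 1.686 = 2.1918 persons/s

2.1918 persons/s


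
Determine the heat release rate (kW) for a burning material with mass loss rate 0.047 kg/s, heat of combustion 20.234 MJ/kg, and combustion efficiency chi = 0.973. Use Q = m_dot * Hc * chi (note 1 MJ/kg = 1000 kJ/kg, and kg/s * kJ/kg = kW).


Hc = 20.234 MJ/kg = 20.234 * 1000 kJ/kg = 20234 kJ/kg
Q = 0.047 kg/s * 20234 kJ/kg * 0.973 = 925.32 kW

925.32 kW


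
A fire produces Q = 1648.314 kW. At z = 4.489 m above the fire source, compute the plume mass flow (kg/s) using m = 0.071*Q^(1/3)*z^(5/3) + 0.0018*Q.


Q^(1/3) = 11.813
z^(5/3) = 12.216
First term = 0.071 * 11.813 * 12.216 = 10.245
Second term = 0.0018 * 1648.314 = 2.9670
m = 13.212 kg/s

13.212 kg/s


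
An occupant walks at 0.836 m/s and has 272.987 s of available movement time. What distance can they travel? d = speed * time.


d = 0.836 * 272.987 = 228.22 m

228.22 m


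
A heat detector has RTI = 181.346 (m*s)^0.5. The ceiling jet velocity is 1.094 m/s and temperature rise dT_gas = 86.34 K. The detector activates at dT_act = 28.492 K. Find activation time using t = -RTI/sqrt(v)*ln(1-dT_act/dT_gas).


dT_act/dT_gas = 0.33000
ln(1 - 0.33000) = -0.40047
t = -181.346 / sqrt(1.094) * -0.40047 = 69.434 s

69.434 s


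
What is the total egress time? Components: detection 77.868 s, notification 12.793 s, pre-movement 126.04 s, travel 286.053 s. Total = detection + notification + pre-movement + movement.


Total = 77.868 + 12.793 + 126.04 + 286.053 = 502.754 s

502.754 s


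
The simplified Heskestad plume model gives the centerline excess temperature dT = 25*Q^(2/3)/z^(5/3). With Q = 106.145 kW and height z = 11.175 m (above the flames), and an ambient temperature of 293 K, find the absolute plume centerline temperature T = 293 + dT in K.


Q^(2/3) = 22.418
z^(5/3) = 55.857
dT = 25 * 22.418 / 55.857 = 10.034 K
T = 293 + 10.034 = 303.03 K

303.03 K


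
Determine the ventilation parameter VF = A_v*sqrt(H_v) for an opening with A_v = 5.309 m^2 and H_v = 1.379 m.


sqrt(H_v) = 1.1743
VF = 5.309 * 1.1743 = 6.2344 m^(5/2)

6.2344 m^(5/2)


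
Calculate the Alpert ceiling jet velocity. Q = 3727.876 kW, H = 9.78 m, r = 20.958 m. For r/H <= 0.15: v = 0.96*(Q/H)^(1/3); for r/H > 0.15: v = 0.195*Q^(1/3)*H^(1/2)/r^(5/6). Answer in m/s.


r/H = 20.958 / 9.78 = 2.1429
r/H > 0.15, so v = 0.195*Q^(1/3)*H^(1/2)/r^(5/6)
Q^(1/3) = 15.506
H^(1/2) = 3.1273
r^(5/6) = 12.622
v = 0.195 * 15.506 * 3.1273 / 12.622 = 0.74915 m/s

0.74915 m/s


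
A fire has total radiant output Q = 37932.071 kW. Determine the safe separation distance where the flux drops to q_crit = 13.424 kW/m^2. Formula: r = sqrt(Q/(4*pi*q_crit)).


4*pi*q_crit = 168.69
Q/(4*pi*q_crit) = 224.86
r = sqrt(224.86) = 14.995 m

14.995 m


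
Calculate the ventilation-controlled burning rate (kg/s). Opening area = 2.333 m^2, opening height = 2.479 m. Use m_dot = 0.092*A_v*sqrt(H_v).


sqrt(H_v) = 1.5745
m_dot = 0.092 * 2.333 * 1.5745 = 0.33794 kg/s

0.33794 kg/s


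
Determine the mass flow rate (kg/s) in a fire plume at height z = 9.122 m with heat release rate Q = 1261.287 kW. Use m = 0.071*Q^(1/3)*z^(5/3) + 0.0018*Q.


Q^(1/3) = 10.804
z^(5/3) = 39.824
First term = 0.071 * 10.804 * 39.824 = 30.550
Second term = 0.0018 * 1261.287 = 2.2703
m = 32.820 kg/s

32.820 kg/s


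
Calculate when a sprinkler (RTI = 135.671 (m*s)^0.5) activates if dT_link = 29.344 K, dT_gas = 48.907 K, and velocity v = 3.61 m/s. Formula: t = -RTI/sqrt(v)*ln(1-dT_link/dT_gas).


dT_link/dT_gas = 0.60000
ln(1 - 0.60000) = -0.91628
t = -135.671 / sqrt(3.61) * -0.91628 = 65.428 s

65.428 s


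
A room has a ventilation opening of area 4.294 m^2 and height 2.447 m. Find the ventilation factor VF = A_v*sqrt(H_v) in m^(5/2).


sqrt(H_v) = 1.5643
VF = 4.294 * 1.5643 = 6.7171 m^(5/2)

6.7171 m^(5/2)


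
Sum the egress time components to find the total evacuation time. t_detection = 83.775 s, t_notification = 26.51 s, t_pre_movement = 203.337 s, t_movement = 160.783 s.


Total = 83.775 + 26.51 + 203.337 + 160.783 = 474.405 s

474.405 s


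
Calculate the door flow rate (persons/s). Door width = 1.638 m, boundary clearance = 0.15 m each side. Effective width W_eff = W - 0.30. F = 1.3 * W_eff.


W_eff = 1.638 - 0.30 = 1.338 m
F = 1.3 * 1.338 = 1.7394 persons/s

1.7394 persons/s


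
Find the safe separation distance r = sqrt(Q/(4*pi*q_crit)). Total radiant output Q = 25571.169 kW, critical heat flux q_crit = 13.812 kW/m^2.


4*pi*q_crit = 173.57
Q/(4*pi*q_crit) = 147.33
r = sqrt(147.33) = 12.138 m

12.138 m


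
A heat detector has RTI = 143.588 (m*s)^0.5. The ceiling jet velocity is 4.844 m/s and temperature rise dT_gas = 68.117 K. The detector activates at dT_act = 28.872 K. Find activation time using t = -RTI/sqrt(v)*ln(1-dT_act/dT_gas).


dT_act/dT_gas = 0.42386
ln(1 - 0.42386) = -0.55140
t = -143.588 / sqrt(4.844) * -0.55140 = 35.974 s

35.974 s


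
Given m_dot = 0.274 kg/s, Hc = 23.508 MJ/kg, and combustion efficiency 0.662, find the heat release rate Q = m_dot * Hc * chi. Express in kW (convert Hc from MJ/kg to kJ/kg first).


Hc = 23.508 MJ/kg = 23.508 * 1000 kJ/kg = 23508 kJ/kg
Q = 0.274 kg/s * 23508 kJ/kg * 0.662 = 4264.1 kW

4264.1 kW


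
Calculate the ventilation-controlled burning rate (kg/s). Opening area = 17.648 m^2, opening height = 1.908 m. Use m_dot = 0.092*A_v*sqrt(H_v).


sqrt(H_v) = 1.3813
m_dot = 0.092 * 17.648 * 1.3813 = 2.2427 kg/s

2.2427 kg/s


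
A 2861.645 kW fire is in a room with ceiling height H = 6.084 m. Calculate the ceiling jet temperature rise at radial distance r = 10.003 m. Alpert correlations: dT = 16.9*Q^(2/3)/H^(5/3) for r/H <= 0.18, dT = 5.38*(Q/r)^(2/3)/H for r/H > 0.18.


r/H = 10.003 / 6.084 = 1.6441
r/H > 0.18, so dT = 5.38*(Q/r)^(2/3)/H
Q/r = 286.08
(Q/r)^(2/3) = 43.417
dT = 5.38 * 43.417 / 6.084 = 38.393 K

38.393 K


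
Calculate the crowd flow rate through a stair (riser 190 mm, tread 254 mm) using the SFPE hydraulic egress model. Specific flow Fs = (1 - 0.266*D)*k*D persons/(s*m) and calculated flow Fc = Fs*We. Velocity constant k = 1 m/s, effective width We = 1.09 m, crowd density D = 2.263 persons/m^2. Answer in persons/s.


1 - 0.266*D = 1 - 0.266*2.263 = 0.39804
Fs = 0.39804 * 1 * 2.263 = 0.90077 persons/(s*m)
Fc = 0.90077 * 1.09 = 0.98184 persons/s

0.98184 persons/s


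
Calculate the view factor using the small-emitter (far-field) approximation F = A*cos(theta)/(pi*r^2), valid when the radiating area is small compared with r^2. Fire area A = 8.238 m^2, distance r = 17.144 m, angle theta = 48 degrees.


cos(48 deg) = 0.66913
pi*r^2 = 923.37
F = 8.238 * 0.66913 / 923.37 = 0.0059698

0.0059698


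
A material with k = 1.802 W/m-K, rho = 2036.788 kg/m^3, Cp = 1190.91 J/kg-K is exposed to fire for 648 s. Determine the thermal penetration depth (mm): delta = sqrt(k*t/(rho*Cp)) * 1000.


alpha = 1.802 / (2036.788 * 1190.91) = 7.4290e-07 m^2/s
alpha * t = 0.00048140
delta = sqrt(0.00048140) * 1000 = 21.941 mm

21.941 mm


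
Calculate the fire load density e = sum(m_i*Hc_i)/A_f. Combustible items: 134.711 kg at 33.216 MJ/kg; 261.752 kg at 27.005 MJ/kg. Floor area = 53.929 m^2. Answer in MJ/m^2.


Total energy = 134.711*33.216 + 261.752*27.005
= 4474.561 + 7068.613
= 11543.17 MJ
e = 11543.17 / 53.929 = 214.04 MJ/m^2

214.04 MJ/m^2


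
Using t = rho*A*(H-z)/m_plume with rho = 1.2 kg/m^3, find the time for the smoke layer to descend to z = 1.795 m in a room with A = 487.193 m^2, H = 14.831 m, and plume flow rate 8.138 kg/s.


H - z = 13.036 m
t = 1.2 * 487.193 * 13.036 / 8.138 = 936.50 s

936.50 s


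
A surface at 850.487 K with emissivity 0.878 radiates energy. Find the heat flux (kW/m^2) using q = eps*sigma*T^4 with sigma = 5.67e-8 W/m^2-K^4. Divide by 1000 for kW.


T^4 = 5.2320e+11
q = 0.878 * 5.67e-8 * 5.2320e+11 / 1000 = 26.046 kW/m^2

26.046 kW/m^2


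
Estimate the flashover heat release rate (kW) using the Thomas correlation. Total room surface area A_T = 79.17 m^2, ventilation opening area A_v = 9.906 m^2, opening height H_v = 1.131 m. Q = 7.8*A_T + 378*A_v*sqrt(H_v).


7.8*A_T = 617.526
sqrt(H_v) = 1.0635
378*A_v*sqrt(H_v) = 3982.2
Q = 617.526 + 3982.2 = 4599.7 kW

4599.7 kW


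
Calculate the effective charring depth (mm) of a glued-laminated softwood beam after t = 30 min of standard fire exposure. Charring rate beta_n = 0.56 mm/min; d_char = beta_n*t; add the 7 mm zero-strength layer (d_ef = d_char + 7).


d_char = 0.56 * 30 = 16.8 mm
d_ef = 16.8 + 1.0*7 = 23.8 mm

23.8 mm


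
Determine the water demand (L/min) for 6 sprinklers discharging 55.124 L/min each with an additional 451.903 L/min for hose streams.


Sprinkler demand = 6 * 55.124 = 330.744 L/min
Total = 330.744 + 451.903 = 782.647 L/min

782.647 L/min


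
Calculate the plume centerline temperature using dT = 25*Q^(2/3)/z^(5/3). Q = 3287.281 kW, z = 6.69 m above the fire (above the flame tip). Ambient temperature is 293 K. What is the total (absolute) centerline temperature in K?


Q^(2/3) = 221.08
z^(5/3) = 23.753
dT = 25 * 221.08 / 23.753 = 232.70 K
T = 293 + 232.70 = 525.70 K

525.70 K


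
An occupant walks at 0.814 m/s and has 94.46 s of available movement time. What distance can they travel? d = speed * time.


d = 0.814 * 94.46 = 76.890 m

76.890 m


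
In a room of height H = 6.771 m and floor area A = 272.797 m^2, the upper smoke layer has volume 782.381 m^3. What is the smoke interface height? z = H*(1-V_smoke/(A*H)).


V/(A*H) = 0.42357
1 - 0.42357 = 0.57643
z = 6.771 * 0.57643 = 3.9030 m

3.9030 m


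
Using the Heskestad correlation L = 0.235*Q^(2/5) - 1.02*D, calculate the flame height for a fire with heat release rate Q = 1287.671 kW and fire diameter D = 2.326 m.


Q^(2/5) = 17.536
0.235 * Q^(2/5) = 4.1209
1.02 * D = 2.3725
L = 1.7484 m

1.7484 m


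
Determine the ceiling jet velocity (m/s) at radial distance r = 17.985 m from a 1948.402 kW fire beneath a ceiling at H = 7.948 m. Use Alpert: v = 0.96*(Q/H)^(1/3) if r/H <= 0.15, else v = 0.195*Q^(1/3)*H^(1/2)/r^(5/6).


r/H = 17.985 / 7.948 = 2.2628
r/H > 0.15, so v = 0.195*Q^(1/3)*H^(1/2)/r^(5/6)
Q^(1/3) = 12.490
H^(1/2) = 2.8192
r^(5/6) = 11.111
v = 0.195 * 12.490 * 2.8192 / 11.111 = 0.61797 m/s

0.61797 m/s


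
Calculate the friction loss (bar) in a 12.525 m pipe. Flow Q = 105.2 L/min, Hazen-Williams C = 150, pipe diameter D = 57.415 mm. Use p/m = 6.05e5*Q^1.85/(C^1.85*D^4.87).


Q^1.85 = 5504.6
C^1.85 = 10611
D^4.87 = 3.6851e+08
p/m = 0.00085165 bar/m
p_total = 0.00085165 * 12.525 = 0.010667 bar

0.010667 bar


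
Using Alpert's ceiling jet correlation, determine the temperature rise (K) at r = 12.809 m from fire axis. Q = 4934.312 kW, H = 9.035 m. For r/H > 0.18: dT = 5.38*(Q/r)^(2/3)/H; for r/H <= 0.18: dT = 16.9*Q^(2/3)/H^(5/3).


r/H = 12.809 / 9.035 = 1.4177
r/H > 0.18, so dT = 5.38*(Q/r)^(2/3)/H
Q/r = 385.22
(Q/r)^(2/3) = 52.943
dT = 5.38 * 52.943 / 9.035 = 31.525 K

31.525 K


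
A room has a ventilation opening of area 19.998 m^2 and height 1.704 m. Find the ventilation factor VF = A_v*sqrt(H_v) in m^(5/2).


sqrt(H_v) = 1.3054
VF = 19.998 * 1.3054 = 26.105 m^(5/2)

26.105 m^(5/2)


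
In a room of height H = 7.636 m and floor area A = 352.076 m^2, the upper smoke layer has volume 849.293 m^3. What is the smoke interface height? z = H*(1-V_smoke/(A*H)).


V/(A*H) = 0.31590
1 - 0.31590 = 0.68410
z = 7.636 * 0.68410 = 5.2238 m

5.2238 m


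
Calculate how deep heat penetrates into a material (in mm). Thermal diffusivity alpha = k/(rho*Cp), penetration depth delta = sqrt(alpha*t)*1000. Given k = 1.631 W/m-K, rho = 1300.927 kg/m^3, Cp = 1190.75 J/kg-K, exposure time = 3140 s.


alpha = 1.631 / (1300.927 * 1190.75) = 1.0529e-06 m^2/s
alpha * t = 0.0033061
delta = sqrt(0.0033061) * 1000 = 57.498 mm

57.498 mm


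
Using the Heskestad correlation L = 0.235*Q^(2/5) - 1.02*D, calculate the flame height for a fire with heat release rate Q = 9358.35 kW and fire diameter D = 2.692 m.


Q^(2/5) = 38.769
0.235 * Q^(2/5) = 9.1106
1.02 * D = 2.7458
L = 6.3648 m

6.3648 m


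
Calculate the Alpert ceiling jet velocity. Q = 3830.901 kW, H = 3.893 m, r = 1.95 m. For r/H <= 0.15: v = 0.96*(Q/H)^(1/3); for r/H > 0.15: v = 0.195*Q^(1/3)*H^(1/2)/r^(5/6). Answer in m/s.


r/H = 1.95 / 3.893 = 0.50090
r/H > 0.15, so v = 0.195*Q^(1/3)*H^(1/2)/r^(5/6)
Q^(1/3) = 15.647
H^(1/2) = 1.9731
r^(5/6) = 1.7446
v = 0.195 * 15.647 * 1.9731 / 1.7446 = 3.4508 m/s

3.4508 m/s


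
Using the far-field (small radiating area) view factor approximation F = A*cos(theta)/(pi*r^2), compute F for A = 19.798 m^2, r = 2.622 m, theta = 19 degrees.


cos(19 deg) = 0.94552
pi*r^2 = 21.598
F = 19.798 * 0.94552 / 21.598 = 0.86671

0.86671


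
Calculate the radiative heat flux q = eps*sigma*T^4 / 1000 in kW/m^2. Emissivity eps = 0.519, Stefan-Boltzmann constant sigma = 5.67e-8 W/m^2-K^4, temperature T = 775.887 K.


T^4 = 3.6240e+11
q = 0.519 * 5.67e-8 * 3.6240e+11 / 1000 = 10.665 kW/m^2

10.665 kW/m^2


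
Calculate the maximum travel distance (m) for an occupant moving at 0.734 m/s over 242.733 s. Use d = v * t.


d = 0.734 * 242.733 = 178.17 m

178.17 m


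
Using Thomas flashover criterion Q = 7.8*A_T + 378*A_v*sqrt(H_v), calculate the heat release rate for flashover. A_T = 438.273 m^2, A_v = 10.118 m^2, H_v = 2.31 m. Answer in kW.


7.8*A_T = 3418.5
sqrt(H_v) = 1.5199
378*A_v*sqrt(H_v) = 5812.9
Q = 3418.5 + 5812.9 = 9231.4 kW

9231.4 kW


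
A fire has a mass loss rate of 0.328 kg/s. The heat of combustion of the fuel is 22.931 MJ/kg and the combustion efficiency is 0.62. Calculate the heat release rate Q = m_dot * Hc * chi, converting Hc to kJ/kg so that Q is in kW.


Hc = 22.931 MJ/kg = 22.931 * 1000 kJ/kg = 22931 kJ/kg
Q = 0.328 kg/s * 22931 kJ/kg * 0.62 = 4663.2 kW

4663.2 kW


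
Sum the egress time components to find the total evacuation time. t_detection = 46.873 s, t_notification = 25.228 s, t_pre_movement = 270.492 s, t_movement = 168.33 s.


Total = 46.873 + 25.228 + 270.492 + 168.33 = 510.923 s

510.923 s


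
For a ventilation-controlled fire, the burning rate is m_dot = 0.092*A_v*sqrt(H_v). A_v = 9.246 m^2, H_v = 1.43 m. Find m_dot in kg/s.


sqrt(H_v) = 1.1958
m_dot = 0.092 * 9.246 * 1.1958 = 1.0172 kg/s

1.0172 kg/s


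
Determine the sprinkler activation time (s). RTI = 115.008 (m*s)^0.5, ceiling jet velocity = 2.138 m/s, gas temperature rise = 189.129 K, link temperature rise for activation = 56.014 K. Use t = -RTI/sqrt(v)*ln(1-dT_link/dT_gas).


dT_link/dT_gas = 0.29617
ln(1 - 0.29617) = -0.35122
t = -115.008 / sqrt(2.138) * -0.35122 = 27.625 s

27.625 s


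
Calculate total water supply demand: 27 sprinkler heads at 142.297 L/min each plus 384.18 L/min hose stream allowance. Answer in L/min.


Sprinkler demand = 27 * 142.297 = 3842.019 L/min
Total = 3842.019 + 384.18 = 4226.199 L/min

4226.199 L/min


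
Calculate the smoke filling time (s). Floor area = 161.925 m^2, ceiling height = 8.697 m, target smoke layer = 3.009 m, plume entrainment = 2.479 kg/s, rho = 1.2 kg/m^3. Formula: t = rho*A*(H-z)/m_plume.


H - z = 5.688 m
t = 1.2 * 161.925 * 5.688 / 2.479 = 445.84 s

445.84 s


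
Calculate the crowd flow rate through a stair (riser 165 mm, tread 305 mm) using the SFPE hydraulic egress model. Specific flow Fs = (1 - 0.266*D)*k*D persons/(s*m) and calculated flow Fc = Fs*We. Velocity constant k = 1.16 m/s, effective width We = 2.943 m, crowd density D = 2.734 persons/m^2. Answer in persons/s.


1 - 0.266*D = 1 - 0.266*2.734 = 0.27276
Fs = 0.27276 * 1.16 * 2.734 = 0.86503 persons/(s*m)
Fc = 0.86503 * 2.943 = 2.5458 persons/s

2.5458 persons/s


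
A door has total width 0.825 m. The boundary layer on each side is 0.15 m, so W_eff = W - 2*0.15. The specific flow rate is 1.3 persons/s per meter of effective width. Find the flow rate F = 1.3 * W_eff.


W_eff = 0.825 - 0.30 = 0.525 m
F = 1.3 * 0.525 = 0.68250 persons/s

0.68250 persons/s


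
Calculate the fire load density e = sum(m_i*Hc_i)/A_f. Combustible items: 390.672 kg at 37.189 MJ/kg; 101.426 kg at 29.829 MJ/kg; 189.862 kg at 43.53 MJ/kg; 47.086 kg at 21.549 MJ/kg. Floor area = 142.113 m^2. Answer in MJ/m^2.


Total energy = 390.672*37.189 + 101.426*29.829 + 189.862*43.53 + 47.086*21.549
= 14528.70 + 3025.436 + 8264.693 + 1014.656
= 26833.49 MJ
e = 26833.49 / 142.113 = 188.82 MJ/m^2

188.82 MJ/m^2


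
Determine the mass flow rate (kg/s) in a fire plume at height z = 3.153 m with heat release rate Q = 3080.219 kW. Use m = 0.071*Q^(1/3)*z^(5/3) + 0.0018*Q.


Q^(1/3) = 14.550
z^(5/3) = 6.7796
First term = 0.071 * 14.550 * 6.7796 = 7.0037
Second term = 0.0018 * 3080.219 = 5.5444
m = 12.548 kg/s

12.548 kg/s


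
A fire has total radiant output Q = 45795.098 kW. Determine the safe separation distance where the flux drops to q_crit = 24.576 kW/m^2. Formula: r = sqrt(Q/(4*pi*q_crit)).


4*pi*q_crit = 308.83
Q/(4*pi*q_crit) = 148.29
r = sqrt(148.29) = 12.177 m

12.177 m


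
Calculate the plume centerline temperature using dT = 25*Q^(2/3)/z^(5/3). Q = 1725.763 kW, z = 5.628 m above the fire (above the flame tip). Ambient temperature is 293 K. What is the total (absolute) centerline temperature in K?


Q^(2/3) = 143.88
z^(5/3) = 17.807
dT = 25 * 143.88 / 17.807 = 201.99 K
T = 293 + 201.99 = 494.99 K

494.99 K


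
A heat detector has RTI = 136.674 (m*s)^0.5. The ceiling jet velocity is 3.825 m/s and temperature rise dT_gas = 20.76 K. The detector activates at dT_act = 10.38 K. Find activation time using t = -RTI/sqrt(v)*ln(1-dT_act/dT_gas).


dT_act/dT_gas = 0.5
ln(1 - 0.5) = -0.69315
t = -136.674 / sqrt(3.825) * -0.69315 = 48.439 s

48.439 s


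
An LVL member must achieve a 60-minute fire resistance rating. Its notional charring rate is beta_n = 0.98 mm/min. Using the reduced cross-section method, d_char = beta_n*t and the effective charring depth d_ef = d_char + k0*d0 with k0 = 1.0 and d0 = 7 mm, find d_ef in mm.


d_char = 0.98 * 60 = 58.8 mm
d_ef = 58.8 + 1.0*7 = 65.8 mm

65.8 mm


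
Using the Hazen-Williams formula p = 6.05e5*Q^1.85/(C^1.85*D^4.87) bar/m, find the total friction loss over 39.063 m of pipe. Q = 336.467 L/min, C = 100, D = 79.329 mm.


Q^1.85 = 47298
C^1.85 = 5011.9
D^4.87 = 1.7792e+09
p/m = 0.0032090 bar/m
p_total = 0.0032090 * 39.063 = 0.12535 bar

0.12535 bar


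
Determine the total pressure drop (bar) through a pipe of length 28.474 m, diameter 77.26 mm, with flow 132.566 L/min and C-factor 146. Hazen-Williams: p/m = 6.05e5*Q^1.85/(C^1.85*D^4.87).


Q^1.85 = 8443.1
C^1.85 = 10094
D^4.87 = 1.5644e+09
p/m = 0.00032349 bar/m
p_total = 0.00032349 * 28.474 = 0.0092111 bar

0.0092111 bar


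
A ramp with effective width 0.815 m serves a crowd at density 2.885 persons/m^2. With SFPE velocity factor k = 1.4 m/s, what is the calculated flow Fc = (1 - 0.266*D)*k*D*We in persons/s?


1 - 0.266*D = 1 - 0.266*2.885 = 0.23259
Fs = 0.23259 * 1.4 * 2.885 = 0.93943 persons/(s*m)
Fc = 0.93943 * 0.815 = 0.76564 persons/s

0.76564 persons/s


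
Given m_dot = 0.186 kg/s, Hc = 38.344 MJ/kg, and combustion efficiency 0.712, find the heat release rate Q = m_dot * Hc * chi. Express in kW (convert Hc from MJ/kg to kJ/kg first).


Hc = 38.344 MJ/kg = 38.344 * 1000 kJ/kg = 38344 kJ/kg
Q = 0.186 kg/s * 38344 kJ/kg * 0.712 = 5078.0 kW

5078.0 kW


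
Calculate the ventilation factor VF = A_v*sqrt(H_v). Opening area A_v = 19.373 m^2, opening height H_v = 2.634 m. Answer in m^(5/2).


sqrt(H_v) = 1.6230
VF = 19.373 * 1.6230 = 31.442 m^(5/2)

31.442 m^(5/2)


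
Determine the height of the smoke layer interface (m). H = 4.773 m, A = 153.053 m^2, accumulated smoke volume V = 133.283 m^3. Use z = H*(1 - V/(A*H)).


V/(A*H) = 0.18245
1 - 0.18245 = 0.81755
z = 4.773 * 0.81755 = 3.9022 m

3.9022 m


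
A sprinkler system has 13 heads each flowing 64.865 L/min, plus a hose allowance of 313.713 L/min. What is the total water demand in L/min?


Sprinkler demand = 13 * 64.865 = 843.245 L/min
Total = 843.245 + 313.713 = 1156.958 L/min

1156.958 L/min


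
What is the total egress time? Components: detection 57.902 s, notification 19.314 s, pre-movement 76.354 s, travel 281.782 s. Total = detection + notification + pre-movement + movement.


Total = 57.902 + 19.314 + 76.354 + 281.782 = 435.352 s

435.352 s


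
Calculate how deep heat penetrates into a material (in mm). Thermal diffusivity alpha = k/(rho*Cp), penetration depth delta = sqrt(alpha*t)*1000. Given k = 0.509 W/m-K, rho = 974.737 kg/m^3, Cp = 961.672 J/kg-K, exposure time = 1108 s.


alpha = 0.509 / (974.737 * 961.672) = 5.4300e-07 m^2/s
alpha * t = 0.00060165
delta = sqrt(0.00060165) * 1000 = 24.529 mm

24.529 mm


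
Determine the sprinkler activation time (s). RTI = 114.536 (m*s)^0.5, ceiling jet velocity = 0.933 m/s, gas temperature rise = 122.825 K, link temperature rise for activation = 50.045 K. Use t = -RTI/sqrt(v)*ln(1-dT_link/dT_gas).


dT_link/dT_gas = 0.40745
ln(1 - 0.40745) = -0.52332
t = -114.536 / sqrt(0.933) * -0.52332 = 62.054 s

62.054 s


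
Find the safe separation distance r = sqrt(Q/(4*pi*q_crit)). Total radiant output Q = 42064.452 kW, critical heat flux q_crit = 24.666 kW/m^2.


4*pi*q_crit = 309.96
Q/(4*pi*q_crit) = 135.71
r = sqrt(135.71) = 11.649 m

11.649 m


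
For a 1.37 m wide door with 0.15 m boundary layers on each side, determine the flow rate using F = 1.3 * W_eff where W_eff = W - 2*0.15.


W_eff = 1.37 - 0.30 = 1.07 m
F = 1.3 * 1.07 = 1.391 persons/s

1.391 persons/s


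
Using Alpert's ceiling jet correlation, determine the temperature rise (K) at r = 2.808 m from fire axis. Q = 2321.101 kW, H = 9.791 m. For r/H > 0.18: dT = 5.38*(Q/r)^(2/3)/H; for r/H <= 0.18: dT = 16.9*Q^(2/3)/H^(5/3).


r/H = 2.808 / 9.791 = 0.28679
r/H > 0.18, so dT = 5.38*(Q/r)^(2/3)/H
Q/r = 826.60
(Q/r)^(2/3) = 88.077
dT = 5.38 * 88.077 / 9.791 = 48.397 K

48.397 K


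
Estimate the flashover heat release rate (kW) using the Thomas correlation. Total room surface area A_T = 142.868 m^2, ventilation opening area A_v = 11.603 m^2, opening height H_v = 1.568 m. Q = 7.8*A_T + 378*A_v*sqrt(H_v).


7.8*A_T = 1114.4
sqrt(H_v) = 1.2522
378*A_v*sqrt(H_v) = 5492.1
Q = 1114.4 + 5492.1 = 6606.4 kW

6606.4 kW


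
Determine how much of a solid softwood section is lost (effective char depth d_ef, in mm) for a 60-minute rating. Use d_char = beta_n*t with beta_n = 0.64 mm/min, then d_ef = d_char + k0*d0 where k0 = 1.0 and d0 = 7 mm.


d_char = 0.64 * 60 = 38.4 mm
d_ef = 38.4 + 1.0*7 = 45.4 mm

45.4 mm


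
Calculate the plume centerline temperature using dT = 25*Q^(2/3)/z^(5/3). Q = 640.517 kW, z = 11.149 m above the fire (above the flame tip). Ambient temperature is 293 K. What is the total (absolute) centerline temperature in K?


Q^(2/3) = 74.305
z^(5/3) = 55.641
dT = 25 * 74.305 / 55.641 = 33.386 K
T = 293 + 33.386 = 326.39 K

326.39 K
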